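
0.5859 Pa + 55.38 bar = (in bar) 55.38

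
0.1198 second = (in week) 1.981e-07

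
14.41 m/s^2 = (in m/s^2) 14.41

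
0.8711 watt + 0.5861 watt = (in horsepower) 0.001954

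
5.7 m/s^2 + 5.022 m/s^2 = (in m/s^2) 10.72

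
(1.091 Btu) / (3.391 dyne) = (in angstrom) 3.394e+17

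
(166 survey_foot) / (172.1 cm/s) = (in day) 0.0003403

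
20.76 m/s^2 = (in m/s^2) 20.76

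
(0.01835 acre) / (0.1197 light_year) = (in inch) 2.582e-12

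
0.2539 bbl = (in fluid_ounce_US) 1365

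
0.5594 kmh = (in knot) 0.3021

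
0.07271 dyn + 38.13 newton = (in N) 38.13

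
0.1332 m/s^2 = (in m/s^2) 0.1332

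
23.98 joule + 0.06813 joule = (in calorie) 5.748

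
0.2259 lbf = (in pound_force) 0.2259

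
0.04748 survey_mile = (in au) 5.108e-10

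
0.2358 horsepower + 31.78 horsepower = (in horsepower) 32.02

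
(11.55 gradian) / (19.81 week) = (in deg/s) 8.676e-07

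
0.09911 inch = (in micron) 2517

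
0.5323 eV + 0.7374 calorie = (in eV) 1.926e+19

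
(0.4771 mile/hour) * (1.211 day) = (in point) 6.326e+07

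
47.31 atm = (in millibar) 4.794e+04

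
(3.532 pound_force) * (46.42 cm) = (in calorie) 1.743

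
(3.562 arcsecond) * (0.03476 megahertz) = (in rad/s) 0.6003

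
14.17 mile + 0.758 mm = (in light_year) 2.41e-12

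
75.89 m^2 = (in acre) 0.01875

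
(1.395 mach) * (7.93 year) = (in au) 0.794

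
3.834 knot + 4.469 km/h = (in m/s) 3.214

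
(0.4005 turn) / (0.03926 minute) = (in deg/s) 61.21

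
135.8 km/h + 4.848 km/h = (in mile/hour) 87.39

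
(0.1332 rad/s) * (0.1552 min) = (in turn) 0.1974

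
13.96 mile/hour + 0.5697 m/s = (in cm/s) 681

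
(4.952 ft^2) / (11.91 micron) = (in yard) 4.224e+04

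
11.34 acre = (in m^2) 4.589e+04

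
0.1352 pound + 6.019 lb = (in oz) 98.47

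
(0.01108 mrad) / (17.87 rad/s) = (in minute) 1.033e-08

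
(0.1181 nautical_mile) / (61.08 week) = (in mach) 1.739e-08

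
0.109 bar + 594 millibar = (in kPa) 70.3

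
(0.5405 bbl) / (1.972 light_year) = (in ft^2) 4.958e-17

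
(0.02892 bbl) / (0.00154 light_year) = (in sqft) 3.397e-15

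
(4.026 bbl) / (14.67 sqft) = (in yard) 0.5136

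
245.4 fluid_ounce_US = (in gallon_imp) 1.596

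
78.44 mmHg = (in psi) 1.517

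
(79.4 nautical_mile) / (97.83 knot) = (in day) 0.03382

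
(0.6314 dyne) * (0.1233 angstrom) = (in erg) 7.785e-10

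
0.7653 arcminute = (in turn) 3.543e-05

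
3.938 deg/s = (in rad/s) 0.06873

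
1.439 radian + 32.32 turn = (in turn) 32.55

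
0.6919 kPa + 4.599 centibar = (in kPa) 5.291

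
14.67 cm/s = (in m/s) 0.1467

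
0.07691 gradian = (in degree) 0.06922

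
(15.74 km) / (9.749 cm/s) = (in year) 0.00512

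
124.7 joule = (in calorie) 29.8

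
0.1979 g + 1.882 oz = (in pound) 0.1181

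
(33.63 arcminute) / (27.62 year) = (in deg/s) 6.435e-10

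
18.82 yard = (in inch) 677.5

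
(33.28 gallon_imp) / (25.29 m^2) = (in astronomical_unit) 3.999e-14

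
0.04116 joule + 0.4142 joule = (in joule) 0.4554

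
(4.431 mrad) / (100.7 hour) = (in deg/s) 7.003e-07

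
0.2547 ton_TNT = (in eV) 6.651e+27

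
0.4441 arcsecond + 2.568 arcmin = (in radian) 0.0007492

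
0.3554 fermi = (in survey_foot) 1.166e-15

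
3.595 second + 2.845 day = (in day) 2.845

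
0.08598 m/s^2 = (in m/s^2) 0.08598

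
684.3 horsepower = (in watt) 5.103e+05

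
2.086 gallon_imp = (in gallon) 2.505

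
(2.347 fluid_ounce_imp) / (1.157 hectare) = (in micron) 0.005764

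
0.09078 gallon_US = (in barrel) 0.002161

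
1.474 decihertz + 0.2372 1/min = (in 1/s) 0.1514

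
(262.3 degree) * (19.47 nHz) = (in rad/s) 8.913e-08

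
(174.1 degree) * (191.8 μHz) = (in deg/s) 0.03339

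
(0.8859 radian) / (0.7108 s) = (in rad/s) 1.246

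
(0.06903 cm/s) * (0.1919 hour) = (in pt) 1352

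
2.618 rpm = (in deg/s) 15.71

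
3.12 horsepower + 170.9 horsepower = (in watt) 1.298e+05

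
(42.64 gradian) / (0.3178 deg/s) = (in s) 120.8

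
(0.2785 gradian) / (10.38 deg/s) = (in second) 0.02415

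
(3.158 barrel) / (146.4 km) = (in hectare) 3.43e-10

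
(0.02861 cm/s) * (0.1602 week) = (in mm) 2.772e+04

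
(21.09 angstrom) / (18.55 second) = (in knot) 2.21e-10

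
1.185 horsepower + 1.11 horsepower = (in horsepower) 2.295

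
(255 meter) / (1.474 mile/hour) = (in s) 387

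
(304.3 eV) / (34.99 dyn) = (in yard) 1.524e-13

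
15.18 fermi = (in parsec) 4.92e-31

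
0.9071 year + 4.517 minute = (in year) 0.9071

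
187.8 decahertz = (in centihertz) 1.878e+05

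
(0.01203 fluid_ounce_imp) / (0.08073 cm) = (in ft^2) 0.004557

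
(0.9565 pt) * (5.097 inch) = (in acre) 1.079e-08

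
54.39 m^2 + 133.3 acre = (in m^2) 5.395e+05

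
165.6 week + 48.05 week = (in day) 1496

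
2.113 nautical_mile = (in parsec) 1.268e-13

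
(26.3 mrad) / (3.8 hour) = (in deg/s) 0.0001102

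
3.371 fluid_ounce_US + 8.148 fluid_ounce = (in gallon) 0.08999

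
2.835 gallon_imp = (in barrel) 0.08106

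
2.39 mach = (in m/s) 813.8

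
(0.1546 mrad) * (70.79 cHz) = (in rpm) 0.001045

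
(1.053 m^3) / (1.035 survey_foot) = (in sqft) 35.93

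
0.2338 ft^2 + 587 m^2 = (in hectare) 0.0587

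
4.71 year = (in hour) 4.126e+04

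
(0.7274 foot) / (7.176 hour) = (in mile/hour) 1.92e-05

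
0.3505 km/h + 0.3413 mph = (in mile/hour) 0.5591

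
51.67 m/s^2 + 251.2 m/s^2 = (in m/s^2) 302.9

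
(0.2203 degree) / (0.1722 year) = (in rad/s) 7.08e-10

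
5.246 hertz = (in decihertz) 52.46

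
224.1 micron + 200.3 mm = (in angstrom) 2.005e+09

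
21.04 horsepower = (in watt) 1.569e+04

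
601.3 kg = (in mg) 6.013e+08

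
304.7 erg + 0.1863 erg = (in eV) 1.903e+14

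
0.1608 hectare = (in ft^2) 1.731e+04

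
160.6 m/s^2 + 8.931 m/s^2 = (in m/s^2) 169.5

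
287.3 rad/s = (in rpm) 2744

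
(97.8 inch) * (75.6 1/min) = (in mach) 0.009192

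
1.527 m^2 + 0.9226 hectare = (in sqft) 9.932e+04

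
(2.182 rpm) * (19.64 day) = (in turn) 6.171e+04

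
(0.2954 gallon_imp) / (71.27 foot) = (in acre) 1.528e-08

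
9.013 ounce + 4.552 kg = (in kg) 4.808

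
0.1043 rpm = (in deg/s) 0.6258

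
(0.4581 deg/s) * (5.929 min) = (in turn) 0.4527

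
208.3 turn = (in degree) 7.499e+04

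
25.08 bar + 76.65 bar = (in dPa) 1.017e+08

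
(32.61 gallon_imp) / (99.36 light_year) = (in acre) 3.897e-23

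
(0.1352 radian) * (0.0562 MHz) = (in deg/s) 4.353e+05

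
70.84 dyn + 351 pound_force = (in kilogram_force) 159.2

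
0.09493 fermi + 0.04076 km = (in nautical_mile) 0.02201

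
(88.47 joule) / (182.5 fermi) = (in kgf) 4.943e+13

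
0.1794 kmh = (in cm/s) 4.983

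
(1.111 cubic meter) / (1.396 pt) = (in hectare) 0.2256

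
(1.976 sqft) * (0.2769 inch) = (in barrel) 0.008121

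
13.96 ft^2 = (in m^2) 1.297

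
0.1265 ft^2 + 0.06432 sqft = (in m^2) 0.01773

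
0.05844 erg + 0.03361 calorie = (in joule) 0.1406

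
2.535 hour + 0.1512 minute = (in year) 0.0002897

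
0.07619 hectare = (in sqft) 8201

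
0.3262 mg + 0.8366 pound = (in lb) 0.8366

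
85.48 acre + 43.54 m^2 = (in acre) 85.49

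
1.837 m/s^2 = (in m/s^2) 1.837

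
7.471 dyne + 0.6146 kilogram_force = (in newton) 6.027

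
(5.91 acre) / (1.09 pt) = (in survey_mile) 3.865e+04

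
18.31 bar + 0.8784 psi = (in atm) 18.13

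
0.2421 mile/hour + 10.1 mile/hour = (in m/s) 4.623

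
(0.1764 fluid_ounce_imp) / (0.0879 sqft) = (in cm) 0.06138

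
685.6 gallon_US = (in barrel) 16.32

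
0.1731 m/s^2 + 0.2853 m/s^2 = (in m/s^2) 0.4584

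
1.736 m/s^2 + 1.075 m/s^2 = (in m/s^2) 2.811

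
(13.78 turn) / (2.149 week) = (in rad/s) 6.662e-05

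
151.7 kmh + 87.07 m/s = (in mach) 0.3795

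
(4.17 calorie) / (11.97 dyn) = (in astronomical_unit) 9.743e-07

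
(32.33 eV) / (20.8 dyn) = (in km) 2.49e-17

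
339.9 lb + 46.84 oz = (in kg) 155.5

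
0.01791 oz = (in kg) 0.0005077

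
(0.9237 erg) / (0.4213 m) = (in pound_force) 4.929e-08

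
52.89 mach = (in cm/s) 1.801e+06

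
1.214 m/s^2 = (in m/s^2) 1.214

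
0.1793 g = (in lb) 0.0003953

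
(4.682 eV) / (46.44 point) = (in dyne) 4.579e-12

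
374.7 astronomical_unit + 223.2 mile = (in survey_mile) 3.483e+10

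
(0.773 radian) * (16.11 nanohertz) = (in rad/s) 1.245e-08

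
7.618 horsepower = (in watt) 5681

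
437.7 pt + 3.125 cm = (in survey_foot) 0.6091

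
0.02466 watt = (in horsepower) 3.307e-05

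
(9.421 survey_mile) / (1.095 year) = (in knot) 0.0008535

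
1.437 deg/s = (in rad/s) 0.02508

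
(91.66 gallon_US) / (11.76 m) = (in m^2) 0.0295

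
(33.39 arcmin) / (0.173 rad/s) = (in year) 1.78e-09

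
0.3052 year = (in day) 111.4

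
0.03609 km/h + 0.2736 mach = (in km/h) 335.4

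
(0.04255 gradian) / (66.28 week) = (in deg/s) 9.553e-10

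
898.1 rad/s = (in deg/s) 5.146e+04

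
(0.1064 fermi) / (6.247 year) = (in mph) 1.208e-24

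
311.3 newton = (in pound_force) 69.98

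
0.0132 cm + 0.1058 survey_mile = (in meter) 170.3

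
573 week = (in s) 3.466e+08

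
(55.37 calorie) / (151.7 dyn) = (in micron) 1.527e+11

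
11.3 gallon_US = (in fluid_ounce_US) 1446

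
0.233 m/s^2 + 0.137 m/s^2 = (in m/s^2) 0.37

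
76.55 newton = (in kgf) 7.806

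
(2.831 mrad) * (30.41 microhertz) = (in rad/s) 8.609e-08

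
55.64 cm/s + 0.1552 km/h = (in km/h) 2.158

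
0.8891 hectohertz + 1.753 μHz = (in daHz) 8.891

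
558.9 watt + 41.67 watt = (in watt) 600.6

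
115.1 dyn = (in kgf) 0.0001174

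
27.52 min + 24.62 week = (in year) 0.4722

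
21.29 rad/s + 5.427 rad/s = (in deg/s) 1531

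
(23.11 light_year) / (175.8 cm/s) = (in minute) 2.073e+15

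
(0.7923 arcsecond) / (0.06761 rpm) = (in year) 1.72e-11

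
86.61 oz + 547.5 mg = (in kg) 2.456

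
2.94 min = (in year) 5.594e-06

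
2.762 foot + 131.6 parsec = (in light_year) 429.2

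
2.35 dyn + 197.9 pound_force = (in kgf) 89.77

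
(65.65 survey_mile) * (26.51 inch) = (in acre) 17.58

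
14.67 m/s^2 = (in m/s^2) 14.67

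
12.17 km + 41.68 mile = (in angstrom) 7.925e+14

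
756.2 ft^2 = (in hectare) 0.007025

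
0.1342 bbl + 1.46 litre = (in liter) 22.8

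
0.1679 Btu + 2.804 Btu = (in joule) 3136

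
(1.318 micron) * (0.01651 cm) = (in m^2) 2.176e-10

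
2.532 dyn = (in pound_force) 5.692e-06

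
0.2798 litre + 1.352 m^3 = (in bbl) 8.506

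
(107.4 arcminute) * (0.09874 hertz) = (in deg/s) 0.1767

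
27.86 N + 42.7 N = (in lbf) 15.86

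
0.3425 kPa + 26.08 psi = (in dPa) 1.802e+06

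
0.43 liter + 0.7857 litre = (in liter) 1.216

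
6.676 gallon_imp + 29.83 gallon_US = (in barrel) 0.9011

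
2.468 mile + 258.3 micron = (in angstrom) 3.972e+13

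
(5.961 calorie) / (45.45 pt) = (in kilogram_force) 158.6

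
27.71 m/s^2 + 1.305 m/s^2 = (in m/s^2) 29.02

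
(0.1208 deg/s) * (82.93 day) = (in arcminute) 5.193e+07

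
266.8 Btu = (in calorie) 6.728e+04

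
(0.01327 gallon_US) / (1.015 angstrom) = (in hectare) 49.49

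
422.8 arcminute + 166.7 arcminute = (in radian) 0.1715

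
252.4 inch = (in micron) 6.411e+06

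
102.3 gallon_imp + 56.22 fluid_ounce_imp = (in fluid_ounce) 1.578e+04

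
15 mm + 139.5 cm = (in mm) 1410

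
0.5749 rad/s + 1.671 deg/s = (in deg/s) 34.61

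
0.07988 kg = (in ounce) 2.818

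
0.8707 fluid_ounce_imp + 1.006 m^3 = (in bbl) 6.328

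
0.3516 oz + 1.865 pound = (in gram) 855.9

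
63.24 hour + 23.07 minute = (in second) 2.29e+05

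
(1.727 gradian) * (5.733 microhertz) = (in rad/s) 1.555e-07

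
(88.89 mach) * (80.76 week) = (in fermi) 1.478e+27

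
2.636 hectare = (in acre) 6.514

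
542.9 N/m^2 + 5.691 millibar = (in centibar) 1.112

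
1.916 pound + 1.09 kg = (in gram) 1959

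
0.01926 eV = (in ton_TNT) 7.375e-31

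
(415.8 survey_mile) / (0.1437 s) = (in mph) 1.042e+07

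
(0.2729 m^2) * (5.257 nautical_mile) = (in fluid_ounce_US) 8.984e+07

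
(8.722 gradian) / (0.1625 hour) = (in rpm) 0.002236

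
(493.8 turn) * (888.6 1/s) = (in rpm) 2.633e+07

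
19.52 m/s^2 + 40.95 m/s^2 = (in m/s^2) 60.47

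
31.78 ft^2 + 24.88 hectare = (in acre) 61.48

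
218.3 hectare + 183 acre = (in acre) 722.4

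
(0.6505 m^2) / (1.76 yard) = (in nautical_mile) 0.0002183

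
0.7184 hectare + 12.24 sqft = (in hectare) 0.7185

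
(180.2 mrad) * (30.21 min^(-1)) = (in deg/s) 5.198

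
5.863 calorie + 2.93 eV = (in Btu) 0.02325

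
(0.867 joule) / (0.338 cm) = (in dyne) 2.565e+07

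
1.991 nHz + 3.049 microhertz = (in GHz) 3.051e-15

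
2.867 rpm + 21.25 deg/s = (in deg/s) 38.45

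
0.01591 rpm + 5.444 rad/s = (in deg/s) 312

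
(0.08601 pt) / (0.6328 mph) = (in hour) 2.979e-08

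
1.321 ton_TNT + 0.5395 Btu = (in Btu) 5.239e+06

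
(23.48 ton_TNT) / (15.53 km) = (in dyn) 6.326e+11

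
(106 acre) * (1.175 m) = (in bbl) 3.17e+06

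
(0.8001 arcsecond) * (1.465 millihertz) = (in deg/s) 3.256e-07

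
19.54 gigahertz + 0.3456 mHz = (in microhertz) 1.954e+16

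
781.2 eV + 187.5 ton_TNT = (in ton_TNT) 187.5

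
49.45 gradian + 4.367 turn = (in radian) 28.22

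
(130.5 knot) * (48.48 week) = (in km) 1.968e+06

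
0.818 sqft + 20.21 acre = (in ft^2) 8.803e+05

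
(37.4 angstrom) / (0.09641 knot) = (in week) 1.247e-13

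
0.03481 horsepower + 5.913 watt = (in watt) 31.87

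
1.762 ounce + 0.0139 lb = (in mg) 5.626e+04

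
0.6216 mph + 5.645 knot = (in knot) 6.185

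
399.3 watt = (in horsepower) 0.5355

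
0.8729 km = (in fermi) 8.729e+17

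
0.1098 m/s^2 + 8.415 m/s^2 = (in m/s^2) 8.525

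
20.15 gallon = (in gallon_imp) 16.78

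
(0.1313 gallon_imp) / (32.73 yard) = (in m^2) 1.994e-05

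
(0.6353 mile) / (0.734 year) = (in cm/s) 0.004417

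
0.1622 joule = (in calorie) 0.03877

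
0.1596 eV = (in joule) 2.557e-20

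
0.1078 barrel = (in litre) 17.14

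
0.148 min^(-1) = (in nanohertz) 2.467e+06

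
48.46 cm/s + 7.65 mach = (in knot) 5064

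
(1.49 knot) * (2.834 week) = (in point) 3.724e+09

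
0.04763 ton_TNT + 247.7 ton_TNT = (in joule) 1.037e+12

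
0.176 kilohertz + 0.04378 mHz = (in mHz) 1.76e+05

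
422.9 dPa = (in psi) 0.006134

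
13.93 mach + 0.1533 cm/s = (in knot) 9220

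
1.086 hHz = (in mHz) 1.086e+05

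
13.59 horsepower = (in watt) 1.013e+04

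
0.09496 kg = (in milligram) 9.496e+04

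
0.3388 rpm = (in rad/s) 0.03548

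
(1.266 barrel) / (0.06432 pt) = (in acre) 2.192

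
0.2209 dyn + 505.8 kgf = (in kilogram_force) 505.8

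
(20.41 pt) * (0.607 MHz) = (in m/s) 4371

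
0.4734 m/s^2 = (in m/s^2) 0.4734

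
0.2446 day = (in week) 0.03494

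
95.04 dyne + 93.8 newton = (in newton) 93.8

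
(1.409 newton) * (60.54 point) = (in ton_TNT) 7.192e-12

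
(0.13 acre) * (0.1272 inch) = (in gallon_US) 449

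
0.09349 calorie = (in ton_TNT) 9.349e-11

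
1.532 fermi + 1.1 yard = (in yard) 1.1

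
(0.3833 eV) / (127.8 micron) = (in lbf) 1.08e-16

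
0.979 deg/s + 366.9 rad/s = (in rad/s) 366.9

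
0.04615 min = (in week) 4.578e-06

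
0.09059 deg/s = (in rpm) 0.0151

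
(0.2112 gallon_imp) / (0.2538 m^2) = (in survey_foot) 0.01241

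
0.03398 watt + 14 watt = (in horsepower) 0.01882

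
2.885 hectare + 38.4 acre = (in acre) 45.53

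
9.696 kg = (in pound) 21.38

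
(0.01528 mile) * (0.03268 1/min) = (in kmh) 0.04822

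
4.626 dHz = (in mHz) 462.6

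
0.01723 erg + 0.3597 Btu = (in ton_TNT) 9.07e-08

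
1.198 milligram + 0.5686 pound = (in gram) 257.9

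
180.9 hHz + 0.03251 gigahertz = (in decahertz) 3.253e+06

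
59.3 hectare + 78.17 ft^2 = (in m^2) 5.93e+05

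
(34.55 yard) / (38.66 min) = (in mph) 0.03047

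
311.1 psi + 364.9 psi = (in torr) 3.496e+04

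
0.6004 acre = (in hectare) 0.243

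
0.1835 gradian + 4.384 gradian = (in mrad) 71.75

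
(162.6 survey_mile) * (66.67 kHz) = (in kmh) 6.281e+10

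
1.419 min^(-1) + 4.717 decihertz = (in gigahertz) 4.954e-10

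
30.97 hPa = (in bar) 0.03097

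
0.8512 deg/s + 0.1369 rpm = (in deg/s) 1.673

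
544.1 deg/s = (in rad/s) 9.496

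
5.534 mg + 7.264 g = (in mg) 7270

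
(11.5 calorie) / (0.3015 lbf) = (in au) 2.398e-10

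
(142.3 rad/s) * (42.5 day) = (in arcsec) 1.078e+14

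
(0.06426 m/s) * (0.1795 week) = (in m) 6976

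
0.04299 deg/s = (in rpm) 0.007165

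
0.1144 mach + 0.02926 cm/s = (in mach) 0.1144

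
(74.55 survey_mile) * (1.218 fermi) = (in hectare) 1.461e-14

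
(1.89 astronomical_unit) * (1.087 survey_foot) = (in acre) 2.315e+07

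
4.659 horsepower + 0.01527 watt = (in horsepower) 4.659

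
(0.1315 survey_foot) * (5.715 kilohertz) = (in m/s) 229.1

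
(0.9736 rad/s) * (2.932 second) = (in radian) 2.855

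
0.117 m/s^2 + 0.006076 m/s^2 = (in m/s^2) 0.1231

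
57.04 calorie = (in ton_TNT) 5.704e-08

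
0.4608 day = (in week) 0.06583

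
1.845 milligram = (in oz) 6.508e-05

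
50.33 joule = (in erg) 5.033e+08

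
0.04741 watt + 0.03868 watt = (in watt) 0.08609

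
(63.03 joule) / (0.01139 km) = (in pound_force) 1.244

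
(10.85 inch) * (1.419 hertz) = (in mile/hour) 0.8748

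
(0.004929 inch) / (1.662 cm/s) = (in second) 0.007533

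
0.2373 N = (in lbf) 0.05335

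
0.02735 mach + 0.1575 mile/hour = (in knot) 18.24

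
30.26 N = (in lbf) 6.803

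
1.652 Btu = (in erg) 1.743e+10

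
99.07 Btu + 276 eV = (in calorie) 2.498e+04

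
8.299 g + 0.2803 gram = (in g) 8.579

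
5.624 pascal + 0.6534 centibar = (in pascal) 659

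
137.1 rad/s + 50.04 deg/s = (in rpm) 1318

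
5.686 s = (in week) 9.401e-06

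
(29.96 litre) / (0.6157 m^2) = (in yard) 0.05322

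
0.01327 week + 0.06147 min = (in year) 0.0002546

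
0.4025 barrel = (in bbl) 0.4025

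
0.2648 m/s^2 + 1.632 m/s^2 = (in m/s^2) 1.897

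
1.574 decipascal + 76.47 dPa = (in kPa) 0.007804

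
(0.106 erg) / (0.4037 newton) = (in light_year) 2.775e-24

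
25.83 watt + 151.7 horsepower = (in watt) 1.131e+05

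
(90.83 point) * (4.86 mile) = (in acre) 0.06193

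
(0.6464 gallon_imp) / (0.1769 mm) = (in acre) 0.004105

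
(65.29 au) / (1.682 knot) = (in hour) 3.135e+09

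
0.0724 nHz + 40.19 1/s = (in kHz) 0.04019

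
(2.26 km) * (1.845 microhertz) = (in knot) 0.008105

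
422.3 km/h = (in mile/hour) 262.4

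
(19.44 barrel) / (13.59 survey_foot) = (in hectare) 7.461e-05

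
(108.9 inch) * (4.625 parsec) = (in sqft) 4.249e+18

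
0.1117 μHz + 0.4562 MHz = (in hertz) 4.562e+05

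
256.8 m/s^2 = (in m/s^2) 256.8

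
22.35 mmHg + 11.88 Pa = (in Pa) 2992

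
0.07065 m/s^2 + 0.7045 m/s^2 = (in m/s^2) 0.7752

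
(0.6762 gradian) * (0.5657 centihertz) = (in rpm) 0.0005738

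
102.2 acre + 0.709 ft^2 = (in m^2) 4.136e+05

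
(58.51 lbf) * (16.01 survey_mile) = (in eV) 4.185e+25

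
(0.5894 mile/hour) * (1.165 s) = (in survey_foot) 1.007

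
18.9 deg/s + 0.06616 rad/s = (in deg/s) 22.69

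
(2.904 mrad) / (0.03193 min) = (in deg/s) 0.08685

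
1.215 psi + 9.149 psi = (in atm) 0.7052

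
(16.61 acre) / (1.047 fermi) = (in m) 6.42e+19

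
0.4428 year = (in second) 1.396e+07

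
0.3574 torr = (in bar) 0.0004765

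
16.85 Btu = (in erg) 1.778e+11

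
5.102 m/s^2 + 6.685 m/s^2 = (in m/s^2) 11.79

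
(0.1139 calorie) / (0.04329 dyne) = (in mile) 684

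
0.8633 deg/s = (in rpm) 0.1439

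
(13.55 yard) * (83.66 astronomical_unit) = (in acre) 3.832e+10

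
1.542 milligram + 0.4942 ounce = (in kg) 0.01401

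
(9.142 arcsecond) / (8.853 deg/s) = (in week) 4.743e-10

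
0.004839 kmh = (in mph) 0.003007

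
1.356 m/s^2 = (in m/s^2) 1.356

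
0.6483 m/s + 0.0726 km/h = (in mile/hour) 1.495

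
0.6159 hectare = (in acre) 1.522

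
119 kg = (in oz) 4198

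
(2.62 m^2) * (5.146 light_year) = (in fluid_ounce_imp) 4.489e+21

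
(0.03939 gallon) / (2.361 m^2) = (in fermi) 6.315e+10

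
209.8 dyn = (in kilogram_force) 0.0002139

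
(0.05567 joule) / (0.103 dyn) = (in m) 5.405e+04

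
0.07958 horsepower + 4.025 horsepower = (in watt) 3061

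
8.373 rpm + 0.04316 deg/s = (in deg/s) 50.28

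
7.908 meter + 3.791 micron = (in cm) 790.8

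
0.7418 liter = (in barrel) 0.004666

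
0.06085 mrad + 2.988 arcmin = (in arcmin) 3.197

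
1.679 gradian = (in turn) 0.004198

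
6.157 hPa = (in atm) 0.006076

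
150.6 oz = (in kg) 4.269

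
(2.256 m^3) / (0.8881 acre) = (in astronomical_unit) 4.196e-15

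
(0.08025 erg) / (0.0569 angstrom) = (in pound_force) 317.1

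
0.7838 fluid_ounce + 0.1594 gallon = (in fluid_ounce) 21.19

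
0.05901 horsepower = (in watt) 44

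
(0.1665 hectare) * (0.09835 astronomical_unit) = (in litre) 2.45e+16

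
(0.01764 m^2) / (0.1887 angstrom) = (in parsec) 3.03e-08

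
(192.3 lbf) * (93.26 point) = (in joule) 28.14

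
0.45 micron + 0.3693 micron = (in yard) 8.96e-07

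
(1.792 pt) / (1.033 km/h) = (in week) 3.643e-09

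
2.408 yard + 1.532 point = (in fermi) 2.202e+15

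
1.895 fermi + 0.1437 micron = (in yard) 1.572e-07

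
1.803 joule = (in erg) 1.803e+07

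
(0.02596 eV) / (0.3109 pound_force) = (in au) 2.01e-32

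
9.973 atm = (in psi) 146.6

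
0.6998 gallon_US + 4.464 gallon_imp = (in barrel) 0.1443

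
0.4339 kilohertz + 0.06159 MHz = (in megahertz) 0.06202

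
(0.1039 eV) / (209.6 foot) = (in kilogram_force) 2.657e-23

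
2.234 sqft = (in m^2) 0.2075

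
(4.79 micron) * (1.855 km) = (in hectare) 8.885e-07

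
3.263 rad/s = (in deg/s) 187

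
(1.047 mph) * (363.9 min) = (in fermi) 1.022e+19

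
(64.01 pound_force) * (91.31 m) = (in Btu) 24.64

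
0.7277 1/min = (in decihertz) 0.1213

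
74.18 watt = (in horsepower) 0.09948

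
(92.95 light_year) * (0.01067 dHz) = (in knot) 1.824e+15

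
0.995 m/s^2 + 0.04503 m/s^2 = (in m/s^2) 1.04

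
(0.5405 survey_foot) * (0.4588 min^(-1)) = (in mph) 0.002818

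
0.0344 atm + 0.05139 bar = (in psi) 1.251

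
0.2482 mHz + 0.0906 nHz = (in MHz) 2.482e-10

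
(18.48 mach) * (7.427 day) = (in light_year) 4.268e-07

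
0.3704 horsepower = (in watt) 276.2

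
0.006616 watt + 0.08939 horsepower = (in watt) 66.66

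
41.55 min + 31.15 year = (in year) 31.15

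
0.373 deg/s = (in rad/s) 0.00651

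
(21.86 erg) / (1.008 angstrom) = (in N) 2.169e+04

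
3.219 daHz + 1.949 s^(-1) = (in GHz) 3.414e-08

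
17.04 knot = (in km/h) 31.56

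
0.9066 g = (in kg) 0.0009066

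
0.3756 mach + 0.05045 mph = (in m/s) 127.9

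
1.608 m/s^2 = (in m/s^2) 1.608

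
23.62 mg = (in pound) 5.207e-05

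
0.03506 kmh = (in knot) 0.01893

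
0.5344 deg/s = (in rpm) 0.08907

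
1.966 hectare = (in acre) 4.858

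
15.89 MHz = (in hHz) 1.589e+05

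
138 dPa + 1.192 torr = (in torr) 1.296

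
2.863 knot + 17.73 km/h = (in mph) 14.31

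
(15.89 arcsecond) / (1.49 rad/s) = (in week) 8.549e-11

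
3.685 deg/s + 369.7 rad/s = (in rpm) 3531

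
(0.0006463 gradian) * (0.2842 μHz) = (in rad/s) 2.885e-12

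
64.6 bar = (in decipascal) 6.46e+07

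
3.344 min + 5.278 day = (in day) 5.28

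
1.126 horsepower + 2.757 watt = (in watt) 842.4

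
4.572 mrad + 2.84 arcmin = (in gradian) 0.3437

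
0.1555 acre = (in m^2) 629.3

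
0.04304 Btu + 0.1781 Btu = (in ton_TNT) 5.576e-08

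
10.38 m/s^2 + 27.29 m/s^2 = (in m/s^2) 37.67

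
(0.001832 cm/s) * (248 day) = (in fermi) 3.925e+17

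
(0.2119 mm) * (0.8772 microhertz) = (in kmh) 6.692e-10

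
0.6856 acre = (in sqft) 2.986e+04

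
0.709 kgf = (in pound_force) 1.563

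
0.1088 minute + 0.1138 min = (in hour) 0.00371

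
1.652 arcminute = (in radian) 0.0004805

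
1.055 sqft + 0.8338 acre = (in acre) 0.8338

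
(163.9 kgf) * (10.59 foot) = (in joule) 5188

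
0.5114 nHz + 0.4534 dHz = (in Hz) 0.04534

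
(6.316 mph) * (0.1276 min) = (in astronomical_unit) 1.445e-10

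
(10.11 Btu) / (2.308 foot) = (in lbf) 3409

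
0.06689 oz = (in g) 1.896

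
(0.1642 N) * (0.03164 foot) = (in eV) 9.884e+15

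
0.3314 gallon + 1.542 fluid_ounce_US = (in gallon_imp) 0.286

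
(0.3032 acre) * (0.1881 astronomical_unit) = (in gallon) 9.121e+15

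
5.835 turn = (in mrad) 3.666e+04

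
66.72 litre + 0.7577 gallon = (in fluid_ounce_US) 2353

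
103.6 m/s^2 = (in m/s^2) 103.6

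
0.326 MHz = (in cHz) 3.26e+07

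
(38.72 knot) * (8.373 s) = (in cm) 1.668e+04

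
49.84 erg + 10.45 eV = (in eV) 3.111e+13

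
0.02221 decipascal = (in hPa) 2.221e-05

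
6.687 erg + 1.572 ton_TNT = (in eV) 4.105e+28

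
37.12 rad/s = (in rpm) 354.5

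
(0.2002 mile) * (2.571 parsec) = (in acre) 6.316e+15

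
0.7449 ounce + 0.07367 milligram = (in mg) 2.112e+04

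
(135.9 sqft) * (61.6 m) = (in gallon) 2.055e+05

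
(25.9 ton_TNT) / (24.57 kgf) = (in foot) 1.476e+09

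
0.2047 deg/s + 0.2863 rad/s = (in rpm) 2.768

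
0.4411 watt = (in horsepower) 0.0005915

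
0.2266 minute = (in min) 0.2266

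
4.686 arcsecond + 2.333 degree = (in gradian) 2.594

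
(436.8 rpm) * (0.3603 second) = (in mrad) 1.648e+04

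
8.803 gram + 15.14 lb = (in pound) 15.16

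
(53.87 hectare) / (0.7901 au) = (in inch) 0.0001794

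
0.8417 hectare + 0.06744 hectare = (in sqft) 9.786e+04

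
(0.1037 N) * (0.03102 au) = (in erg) 4.812e+15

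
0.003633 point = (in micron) 1.282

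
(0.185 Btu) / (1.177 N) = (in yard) 181.4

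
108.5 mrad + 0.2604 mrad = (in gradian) 6.924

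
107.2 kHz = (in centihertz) 1.072e+07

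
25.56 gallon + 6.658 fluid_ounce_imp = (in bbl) 0.6098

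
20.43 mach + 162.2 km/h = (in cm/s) 7.001e+05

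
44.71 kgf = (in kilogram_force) 44.71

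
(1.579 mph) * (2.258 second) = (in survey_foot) 5.229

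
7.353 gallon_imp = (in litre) 33.43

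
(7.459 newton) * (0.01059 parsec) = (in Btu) 2.31e+12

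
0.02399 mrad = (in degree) 0.001375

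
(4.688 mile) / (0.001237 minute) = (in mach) 298.5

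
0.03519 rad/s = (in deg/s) 2.016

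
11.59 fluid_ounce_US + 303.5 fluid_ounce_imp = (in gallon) 2.369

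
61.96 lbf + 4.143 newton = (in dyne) 2.798e+07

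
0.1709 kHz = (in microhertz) 1.709e+08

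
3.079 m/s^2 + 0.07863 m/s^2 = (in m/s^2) 3.158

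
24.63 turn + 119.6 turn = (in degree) 5.192e+04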